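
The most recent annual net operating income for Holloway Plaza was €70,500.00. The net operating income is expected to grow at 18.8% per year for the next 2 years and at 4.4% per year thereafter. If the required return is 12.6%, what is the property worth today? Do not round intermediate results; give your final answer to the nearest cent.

€1152012.09

D_1 = 83754.00000
D_2 = 99499.75200
Terminal value at year 2: TV = D_2×(1+g_2)/(r−g_2) = 103877.74109/0.082 = 1266801.72059
P_0 = D_1/(1+r)^1 + D_2/(1+r)^2 + TV/(1+r)^2
    = 74381.88277 + 78477.51042 + 999152.69363 = 1152012.08682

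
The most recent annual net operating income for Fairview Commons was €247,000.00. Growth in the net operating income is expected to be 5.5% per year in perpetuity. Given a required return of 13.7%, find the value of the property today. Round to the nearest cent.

D₁ = D₀ × (1 + g) = €247,000.00 × 1.055 = €260,585.0000
Growing perpetuity: P = D₁ / (r − g) = €260,585.0000 / (0.137 − 0.055) = €3,177,865.85

€3177865.85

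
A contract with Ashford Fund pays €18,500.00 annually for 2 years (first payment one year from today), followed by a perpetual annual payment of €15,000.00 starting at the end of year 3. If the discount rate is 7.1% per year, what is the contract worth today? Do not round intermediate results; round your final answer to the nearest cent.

PV of 2-year annuity: €18,500.00 × [1 − (1+0.071)^−2] / 0.071 = 33402.03184
Perpetuity value at year 2: €15,000.00 / 0.071 = 211267.60563
PV of perpetuity: 211267.60563 / (1+0.071)^2 = 184184.87712
Total PV = 33402.03184 + 184184.87712 = 217586.90895

€217586.91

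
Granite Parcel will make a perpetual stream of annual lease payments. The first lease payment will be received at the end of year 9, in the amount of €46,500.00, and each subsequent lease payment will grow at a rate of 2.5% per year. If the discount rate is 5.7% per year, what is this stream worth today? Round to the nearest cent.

€932616.46

Value at end of year 8: C₁ / (r − g) = €46,500.00 / (0.057 − 0.025) = €1,453,125.0000
Discount to today: PV = €1,453,125.0000 / (1 + 0.057)^8 = €1,453,125.0000 / 1.558116 = €932,616.46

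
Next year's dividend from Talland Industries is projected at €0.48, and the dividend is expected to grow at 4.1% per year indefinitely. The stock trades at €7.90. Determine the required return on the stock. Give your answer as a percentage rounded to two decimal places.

P = D₁/(r − g) ⇒ r = D₁/P + g = €0.4800/€7.90 + 0.041 = 0.060759 + 0.041 = 0.101759

10.18%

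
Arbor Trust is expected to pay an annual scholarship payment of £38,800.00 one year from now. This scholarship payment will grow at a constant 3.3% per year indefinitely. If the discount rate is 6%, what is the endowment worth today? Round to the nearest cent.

Growing perpetuity: P = D₁ / (r − g) = £38,800.0000 / (0.06 − 0.033) = £1,437,037.04

£1437037.04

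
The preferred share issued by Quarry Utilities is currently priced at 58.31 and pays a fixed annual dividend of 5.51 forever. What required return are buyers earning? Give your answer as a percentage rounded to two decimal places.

9.45%

P = C/r ⇒ r = C/P = 5.51/58.31 = 0.094495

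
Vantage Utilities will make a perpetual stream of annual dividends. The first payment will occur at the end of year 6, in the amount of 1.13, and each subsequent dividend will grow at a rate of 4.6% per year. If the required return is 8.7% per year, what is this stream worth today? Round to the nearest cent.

Value at end of year 5: C₁ / (r − g) = 1.13 / (0.087 − 0.046) = 27.5610
Discount to today: PV = 27.5610 / (1 + 0.087)^5 = 27.5610 / 1.517566 = 18.16

18.16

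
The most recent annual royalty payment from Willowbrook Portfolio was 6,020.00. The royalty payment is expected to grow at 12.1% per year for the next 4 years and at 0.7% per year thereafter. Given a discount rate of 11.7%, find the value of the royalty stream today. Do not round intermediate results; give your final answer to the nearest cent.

D_1 = 6748.42000
D_2 = 7564.97882
D_3 = 8480.34126
D_4 = 9506.46255
Terminal value at year 4: TV = D_4×(1+g_2)/(r−g_2) = 9573.00779/0.11 = 87027.34352
P_0 = D_1/(1+r)^1 + D_2/(1+r)^2 + D_3/(1+r)^3 + D_4/(1+r)^4 + TV/(1+r)^4
    = 6041.55774 + 6063.19269 + 6084.90510 + 6106.69527 + 55904.01947 = 80200.37028

80200.37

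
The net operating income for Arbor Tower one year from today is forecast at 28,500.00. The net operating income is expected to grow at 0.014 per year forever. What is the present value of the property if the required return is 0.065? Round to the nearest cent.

Growing perpetuity: P = D₁ / (r − g) = 28,500.0000 / (0.065 − 0.014) = 558,823.53

558823.53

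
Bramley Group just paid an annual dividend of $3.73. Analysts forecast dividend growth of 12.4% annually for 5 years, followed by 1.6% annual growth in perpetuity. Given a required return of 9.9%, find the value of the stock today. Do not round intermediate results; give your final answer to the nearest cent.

$71.06

D_1 = 4.19252
D_2 = 4.71239
D_3 = 5.29673
D_4 = 5.95352
D_5 = 6.69176
Terminal value at year 5: TV = D_5×(1+g_2)/(r−g_2) = 6.79883/0.083 = 81.91360
P_0 = D_1/(1+r)^1 + D_2/(1+r)^2 + D_3/(1+r)^3 + D_4/(1+r)^4 + D_5/(1+r)^5 + TV/(1+r)^5
    = 3.81485 + 3.90163 + 3.99038 + 4.08116 + 4.17400 + 51.09372 = 71.05574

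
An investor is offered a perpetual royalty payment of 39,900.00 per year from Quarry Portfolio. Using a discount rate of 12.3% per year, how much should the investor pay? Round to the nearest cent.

324390.24

Level perpetuity: PV = C / r = 39,900.00 / 0.123 = 324,390.24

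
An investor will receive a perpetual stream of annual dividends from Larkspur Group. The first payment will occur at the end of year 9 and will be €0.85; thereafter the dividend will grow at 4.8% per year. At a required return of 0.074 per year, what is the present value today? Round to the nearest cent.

€18.47

Value at end of year 8: C₁ / (r − g) = €0.85 / (0.074 − 0.048) = €32.6923
Discount to today: PV = €32.6923 / (1 + 0.074)^8 = €32.6923 / 1.770249 = €18.47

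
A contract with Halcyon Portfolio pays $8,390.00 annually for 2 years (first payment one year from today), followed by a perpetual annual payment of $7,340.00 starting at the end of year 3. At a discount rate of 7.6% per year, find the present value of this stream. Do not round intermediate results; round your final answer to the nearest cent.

$98461.69

PV of 2-year annuity: $8,390.00 × [1 − (1+0.076)^−2] / 0.076 = 15044.04997
Perpetuity value at year 2: $7,340.00 / 0.076 = 96578.94737
PV of perpetuity: 96578.94737 / (1+0.076)^2 = 83417.64501
Total PV = 15044.04997 + 83417.64501 = 98461.69498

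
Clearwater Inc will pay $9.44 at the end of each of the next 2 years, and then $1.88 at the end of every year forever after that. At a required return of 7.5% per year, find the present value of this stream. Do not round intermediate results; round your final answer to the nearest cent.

$38.64

PV of 2-year annuity: $9.44 × [1 − (1+0.075)^−2] / 0.075 = 16.95014
Perpetuity value at year 2: $1.88 / 0.075 = 25.06667
PV of perpetuity: 25.06667 / (1+0.075)^2 = 21.69100
Total PV = 16.95014 + 21.69100 = 38.64114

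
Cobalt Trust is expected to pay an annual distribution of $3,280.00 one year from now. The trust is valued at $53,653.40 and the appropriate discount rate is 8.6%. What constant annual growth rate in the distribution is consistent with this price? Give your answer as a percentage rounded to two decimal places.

P = D₁/(r−g) ⇒ g = r − D₁/P = 0.086 − $3,280.00/$53,653.40 = 0.024867

2.49%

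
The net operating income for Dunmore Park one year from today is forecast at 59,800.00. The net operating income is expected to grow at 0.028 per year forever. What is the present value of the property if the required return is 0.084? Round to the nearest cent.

1067857.14

Growing perpetuity: P = D₁ / (r − g) = 59,800.0000 / (0.084 − 0.028) = 1,067,857.14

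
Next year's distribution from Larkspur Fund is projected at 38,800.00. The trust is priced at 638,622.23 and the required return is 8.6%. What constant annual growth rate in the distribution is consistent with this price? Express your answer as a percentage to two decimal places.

2.52%

P = D₁/(r−g) ⇒ g = r − D₁/P = 0.086 − 38,800.00/638,622.23 = 0.025244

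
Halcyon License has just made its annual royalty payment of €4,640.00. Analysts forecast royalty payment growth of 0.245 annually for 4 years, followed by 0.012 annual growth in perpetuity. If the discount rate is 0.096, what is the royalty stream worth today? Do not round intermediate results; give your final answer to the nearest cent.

D_1 = 5776.80000
D_2 = 7192.11600
D_3 = 8954.18442
D_4 = 11147.95960
Terminal value at year 4: TV = D_4×(1+g_2)/(r−g_2) = 11281.73512/0.084 = 134306.37045
P_0 = D_1/(1+r)^1 + D_2/(1+r)^2 + D_3/(1+r)^3 + D_4/(1+r)^4 + TV/(1+r)^4
    = 5270.80292 + 5987.36281 + 6801.33822 + 7725.97271 + 93079.57596 = 118865.05262

€118865.05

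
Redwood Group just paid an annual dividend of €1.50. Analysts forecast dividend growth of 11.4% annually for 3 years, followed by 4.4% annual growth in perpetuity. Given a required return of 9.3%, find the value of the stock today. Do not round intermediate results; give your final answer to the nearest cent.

D_1 = 1.67100
D_2 = 1.86149
D_3 = 2.07370
Terminal value at year 3: TV = D_3×(1+g_2)/(r−g_2) = 2.16495/0.049 = 44.18260
P_0 = D_1/(1+r)^1 + D_2/(1+r)^2 + D_3/(1+r)^3 + TV/(1+r)^3
    = 1.52882 + 1.55819 + 1.58813 + 33.83692 = 38.51206

€38.51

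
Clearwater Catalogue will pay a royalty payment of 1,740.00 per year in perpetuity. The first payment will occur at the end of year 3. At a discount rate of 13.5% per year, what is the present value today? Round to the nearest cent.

10005.15

Value at end of year 2: C / r = 1,740.00 / 0.135 = 12,888.8889
Discount to today: PV = 12,888.8889 / (1 + 0.135)^2 = 12,888.8889 / 1.288225 = 10,005.15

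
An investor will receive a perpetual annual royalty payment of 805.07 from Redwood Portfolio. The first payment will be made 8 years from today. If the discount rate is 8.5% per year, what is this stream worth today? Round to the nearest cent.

5350.65

Value at end of year 7: C / r = 805.07 / 0.085 = 9,471.4118
Discount to today: PV = 9,471.4118 / (1 + 0.085)^7 = 9,471.4118 / 1.770142 = 5,350.65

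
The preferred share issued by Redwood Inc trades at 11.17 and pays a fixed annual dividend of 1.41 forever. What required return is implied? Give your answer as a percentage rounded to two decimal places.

P = C/r ⇒ r = C/P = 1.41/11.17 = 0.126231

12.62%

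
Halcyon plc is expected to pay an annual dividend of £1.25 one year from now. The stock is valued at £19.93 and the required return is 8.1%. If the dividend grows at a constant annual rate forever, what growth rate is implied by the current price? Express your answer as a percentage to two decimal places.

P = D₁/(r−g) ⇒ g = r − D₁/P = 0.081 − £1.25/£19.93 = 0.018280

1.83%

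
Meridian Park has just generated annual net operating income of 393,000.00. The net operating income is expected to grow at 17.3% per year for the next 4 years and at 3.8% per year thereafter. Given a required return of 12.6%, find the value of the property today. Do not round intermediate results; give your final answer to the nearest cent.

D_1 = 460989.00000
D_2 = 540740.09700
D_3 = 634288.13378
D_4 = 744019.98093
Terminal value at year 4: TV = D_4×(1+g_2)/(r−g_2) = 772292.74020/0.088 = 8776053.86591
P_0 = D_1/(1+r)^1 + D_2/(1+r)^2 + D_3/(1+r)^3 + D_4/(1+r)^4 + TV/(1+r)^4
    = 409404.08526 + 426492.88811 + 444294.98912 + 462840.16184 + 5459410.09085 = 7202442.21517

7202442.22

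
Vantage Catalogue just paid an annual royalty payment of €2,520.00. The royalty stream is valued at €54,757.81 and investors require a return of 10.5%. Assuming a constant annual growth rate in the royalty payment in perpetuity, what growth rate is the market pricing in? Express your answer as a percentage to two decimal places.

5.64%

P = D₀(1+g)/(r−g) ⇒ P(r−g) = D₀(1+g) ⇒ g(P+D₀) = P·r − D₀
g = (P·r − D₀)/(P + D₀) = (€54,757.81×0.105 − €2,520.00) / (€54,757.81 + €2,520.00) = 0.056384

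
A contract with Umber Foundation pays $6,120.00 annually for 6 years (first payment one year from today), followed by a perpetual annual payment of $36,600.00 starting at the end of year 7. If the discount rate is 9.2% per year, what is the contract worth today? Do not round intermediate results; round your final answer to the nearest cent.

PV of 6-year annuity: $6,120.00 × [1 − (1+0.092)^−6] / 0.092 = 27290.88492
Perpetuity value at year 6: $36,600.00 / 0.092 = 397826.08696
PV of perpetuity: 397826.08696 / (1+0.092)^6 = 234615.89285
Total PV = 27290.88492 + 234615.89285 = 261906.77777

$261906.78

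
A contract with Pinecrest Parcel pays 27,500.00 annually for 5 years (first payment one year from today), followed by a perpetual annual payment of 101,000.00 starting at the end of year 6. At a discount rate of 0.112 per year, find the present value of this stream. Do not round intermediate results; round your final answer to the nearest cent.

PV of 5-year annuity: 27,500.00 × [1 − (1+0.112)^−5] / 0.112 = 101127.88662
Perpetuity value at year 5: 101,000.00 / 0.112 = 901785.71429
PV of perpetuity: 901785.71429 / (1+0.112)^5 = 530370.56707
Total PV = 101127.88662 + 530370.56707 = 631498.45369

631498.45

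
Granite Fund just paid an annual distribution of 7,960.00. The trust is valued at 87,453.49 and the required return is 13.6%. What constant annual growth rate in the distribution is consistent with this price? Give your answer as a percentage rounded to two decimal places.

4.12%

P = D₀(1+g)/(r−g) ⇒ P(r−g) = D₀(1+g) ⇒ g(P+D₀) = P·r − D₀
g = (P·r − D₀)/(P + D₀) = (87,453.49×0.136 − 7,960.00) / (87,453.49 + 7,960.00) = 0.041228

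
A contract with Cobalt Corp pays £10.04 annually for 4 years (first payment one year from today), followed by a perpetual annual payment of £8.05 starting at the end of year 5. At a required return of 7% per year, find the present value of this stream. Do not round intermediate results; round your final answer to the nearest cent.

£121.74

PV of 4-year annuity: £10.04 × [1 − (1+0.07)^−4] / 0.07 = 34.00760
Perpetuity value at year 4: £8.05 / 0.07 = 115.00000
PV of perpetuity: 115.00000 / (1+0.07)^4 = 87.73295
Total PV = 34.00760 + 87.73295 = 121.74055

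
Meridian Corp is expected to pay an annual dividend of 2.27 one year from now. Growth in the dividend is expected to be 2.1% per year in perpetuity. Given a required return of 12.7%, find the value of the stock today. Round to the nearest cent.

21.42

Growing perpetuity: P = D₁ / (r − g) = 2.2700 / (0.127 − 0.021) = 21.42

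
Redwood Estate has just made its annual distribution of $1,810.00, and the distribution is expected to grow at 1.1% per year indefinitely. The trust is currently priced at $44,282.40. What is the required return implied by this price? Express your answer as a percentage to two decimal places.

5.23%

D₁ = $1,810.00 × 1.011 = $1,829.9100
P = D₁/(r − g) ⇒ r = D₁/P + g = $1,829.9100/$44,282.40 + 0.011 = 0.041324 + 0.011 = 0.052324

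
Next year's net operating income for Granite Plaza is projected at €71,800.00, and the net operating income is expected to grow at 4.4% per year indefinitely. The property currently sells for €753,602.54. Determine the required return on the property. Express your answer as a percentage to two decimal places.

13.93%

P = D₁/(r − g) ⇒ r = D₁/P + g = €71,800.0000/€753,602.54 + 0.044 = 0.095276 + 0.044 = 0.139276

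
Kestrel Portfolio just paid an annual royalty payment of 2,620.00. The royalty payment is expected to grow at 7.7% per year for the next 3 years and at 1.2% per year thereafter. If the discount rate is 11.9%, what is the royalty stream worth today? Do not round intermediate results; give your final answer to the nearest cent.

29377.61

D_1 = 2821.74000
D_2 = 3039.01398
D_3 = 3273.01806
Terminal value at year 3: TV = D_3×(1+g_2)/(r−g_2) = 3312.29427/0.107 = 30956.02124
P_0 = D_1/(1+r)^1 + D_2/(1+r)^2 + D_3/(1+r)^3 + TV/(1+r)^3
    = 2521.66220 + 2427.01536 + 2335.92095 + 22093.00935 = 29377.60786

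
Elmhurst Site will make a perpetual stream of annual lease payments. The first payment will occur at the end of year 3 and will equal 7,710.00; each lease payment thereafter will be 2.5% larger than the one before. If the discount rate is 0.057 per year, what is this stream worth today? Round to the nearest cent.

215652.46

Value at end of year 2: C₁ / (r − g) = 7,710.00 / (0.057 − 0.025) = 240,937.5000
Discount to today: PV = 240,937.5000 / (1 + 0.057)^2 = 240,937.5000 / 1.117249 = 215,652.46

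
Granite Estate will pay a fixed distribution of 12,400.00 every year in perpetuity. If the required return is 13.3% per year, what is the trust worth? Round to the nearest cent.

Level perpetuity: PV = C / r = 12,400.00 / 0.133 = 93,233.08

93233.08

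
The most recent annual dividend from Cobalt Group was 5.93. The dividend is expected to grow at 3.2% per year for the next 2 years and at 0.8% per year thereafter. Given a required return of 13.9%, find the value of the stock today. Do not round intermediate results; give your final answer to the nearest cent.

47.70

D_1 = 6.11976
D_2 = 6.31559
Terminal value at year 2: TV = D_2×(1+g_2)/(r−g_2) = 6.36612/0.131 = 48.59631
P_0 = D_1/(1+r)^1 + D_2/(1+r)^2 + TV/(1+r)^2
    = 5.37292 + 4.86818 + 37.45897 = 47.70008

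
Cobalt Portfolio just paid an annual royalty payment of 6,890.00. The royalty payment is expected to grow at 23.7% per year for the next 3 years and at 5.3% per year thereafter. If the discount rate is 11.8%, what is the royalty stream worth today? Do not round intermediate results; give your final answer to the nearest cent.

176578.99

D_1 = 8522.93000
D_2 = 10542.86441
D_3 = 13041.52328
Terminal value at year 3: TV = D_3×(1+g_2)/(r−g_2) = 13732.72401/0.065 = 211272.67706
P_0 = D_1/(1+r)^1 + D_2/(1+r)^2 + D_3/(1+r)^3 + TV/(1+r)^3
    = 7623.37209 + 8434.80436 + 9332.60554 + 151188.20982 = 176578.99182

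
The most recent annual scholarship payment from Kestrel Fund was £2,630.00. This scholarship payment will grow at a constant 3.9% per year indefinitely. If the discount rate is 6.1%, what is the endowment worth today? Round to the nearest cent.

D₁ = D₀ × (1 + g) = £2,630.00 × 1.039 = £2,732.5700
Growing perpetuity: P = D₁ / (r − g) = £2,732.5700 / (0.061 − 0.039) = £124,207.73

£124207.73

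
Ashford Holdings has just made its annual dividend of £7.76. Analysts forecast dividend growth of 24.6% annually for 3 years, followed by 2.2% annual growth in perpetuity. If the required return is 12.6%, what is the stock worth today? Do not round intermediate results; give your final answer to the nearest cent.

D_1 = 9.66896
D_2 = 12.04752
D_3 = 15.01122
Terminal value at year 3: TV = D_3×(1+g_2)/(r−g_2) = 15.34146/0.104 = 147.51406
P_0 = D_1/(1+r)^1 + D_2/(1+r)^2 + D_3/(1+r)^3 + TV/(1+r)^3
    = 8.58700 + 9.50213 + 10.51479 + 103.32805 = 131.93197

£131.93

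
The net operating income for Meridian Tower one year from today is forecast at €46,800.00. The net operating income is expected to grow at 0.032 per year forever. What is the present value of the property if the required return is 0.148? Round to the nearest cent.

€403448.28

Growing perpetuity: P = D₁ / (r − g) = €46,800.0000 / (0.148 − 0.032) = €403,448.28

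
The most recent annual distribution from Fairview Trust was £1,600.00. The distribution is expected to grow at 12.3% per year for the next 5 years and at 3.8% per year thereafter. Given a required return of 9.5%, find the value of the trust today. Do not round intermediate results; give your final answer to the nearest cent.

£41692.58

D_1 = 1796.80000
D_2 = 2017.80640
D_3 = 2265.99659
D_4 = 2544.71417
D_5 = 2857.71401
Terminal value at year 5: TV = D_5×(1+g_2)/(r−g_2) = 2966.30714/0.057 = 52040.47618
P_0 = D_1/(1+r)^1 + D_2/(1+r)^2 + D_3/(1+r)^3 + D_4/(1+r)^4 + D_5/(1+r)^5 + TV/(1+r)^5
    = 1640.91324 + 1682.87267 + 1725.90503 + 1770.03776 + 1815.29900 + 33057.55019 = 41692.57788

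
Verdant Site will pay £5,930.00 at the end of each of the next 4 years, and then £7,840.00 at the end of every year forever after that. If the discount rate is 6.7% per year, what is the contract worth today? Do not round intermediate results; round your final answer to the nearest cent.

PV of 4-year annuity: £5,930.00 × [1 − (1+0.067)^−4] / 0.067 = 20222.95023
Perpetuity value at year 4: £7,840.00 / 0.067 = 117014.92537
PV of perpetuity: 117014.92537 / (1+0.067)^4 = 90278.34362
Total PV = 20222.95023 + 90278.34362 = 110501.29385

£110501.29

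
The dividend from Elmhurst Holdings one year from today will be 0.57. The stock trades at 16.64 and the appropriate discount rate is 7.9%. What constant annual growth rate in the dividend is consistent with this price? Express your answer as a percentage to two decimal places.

P = D₁/(r−g) ⇒ g = r − D₁/P = 0.079 − 0.57/16.64 = 0.044745

4.47%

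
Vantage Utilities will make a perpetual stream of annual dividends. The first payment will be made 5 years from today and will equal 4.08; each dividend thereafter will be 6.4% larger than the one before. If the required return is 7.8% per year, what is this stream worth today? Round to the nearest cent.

Value at end of year 4: C₁ / (r − g) = 4.08 / (0.078 − 0.064) = 291.4286
Discount to today: PV = 291.4286 / (1 + 0.078)^4 = 291.4286 / 1.350439 = 215.80

215.80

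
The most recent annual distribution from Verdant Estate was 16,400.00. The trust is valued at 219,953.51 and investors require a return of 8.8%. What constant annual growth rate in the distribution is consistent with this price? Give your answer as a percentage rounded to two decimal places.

1.25%

P = D₀(1+g)/(r−g) ⇒ P(r−g) = D₀(1+g) ⇒ g(P+D₀) = P·r − D₀
g = (P·r − D₀)/(P + D₀) = (219,953.51×0.088 − 16,400.00) / (219,953.51 + 16,400.00) = 0.012506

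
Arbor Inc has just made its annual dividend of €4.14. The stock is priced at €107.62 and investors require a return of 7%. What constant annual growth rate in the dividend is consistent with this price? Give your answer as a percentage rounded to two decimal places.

3.04%

P = D₀(1+g)/(r−g) ⇒ P(r−g) = D₀(1+g) ⇒ g(P+D₀) = P·r − D₀
g = (P·r − D₀)/(P + D₀) = (€107.62×0.07 − €4.14) / (€107.62 + €4.14) = 0.030363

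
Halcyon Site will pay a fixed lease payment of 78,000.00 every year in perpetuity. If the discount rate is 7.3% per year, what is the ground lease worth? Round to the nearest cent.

1068493.15

Level perpetuity: PV = C / r = 78,000.00 / 0.073 = 1,068,493.15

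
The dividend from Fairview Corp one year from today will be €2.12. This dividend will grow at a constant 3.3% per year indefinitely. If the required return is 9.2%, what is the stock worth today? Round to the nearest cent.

€35.93

Growing perpetuity: P = D₁ / (r − g) = €2.1200 / (0.092 − 0.033) = €35.93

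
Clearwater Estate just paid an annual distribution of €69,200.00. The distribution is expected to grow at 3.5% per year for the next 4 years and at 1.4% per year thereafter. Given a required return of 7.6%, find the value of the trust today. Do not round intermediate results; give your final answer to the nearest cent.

€1220285.84

D_1 = 71622.00000
D_2 = 74128.77000
D_3 = 76723.27695
D_4 = 79408.59164
Terminal value at year 4: TV = D_4×(1+g_2)/(r−g_2) = 80520.31193/0.062 = 1298714.70849
P_0 = D_1/(1+r)^1 + D_2/(1+r)^2 + D_3/(1+r)^3 + D_4/(1+r)^4 + TV/(1+r)^4
    = 66563.19703 + 64026.86703 + 61587.18157 + 59240.45811 + 968868.13752 = 1220285.84126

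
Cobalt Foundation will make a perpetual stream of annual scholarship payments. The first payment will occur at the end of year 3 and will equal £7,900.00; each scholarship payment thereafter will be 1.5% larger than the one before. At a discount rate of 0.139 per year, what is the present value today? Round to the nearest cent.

Value at end of year 2: C₁ / (r − g) = £7,900.00 / (0.139 − 0.015) = £63,709.6774
Discount to today: PV = £63,709.6774 / (1 + 0.139)^2 = £63,709.6774 / 1.297321 = £49,108.65

£49108.65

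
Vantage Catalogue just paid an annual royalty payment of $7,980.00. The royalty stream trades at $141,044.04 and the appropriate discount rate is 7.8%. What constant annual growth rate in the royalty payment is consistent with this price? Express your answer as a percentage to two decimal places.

2.03%

P = D₀(1+g)/(r−g) ⇒ P(r−g) = D₀(1+g) ⇒ g(P+D₀) = P·r − D₀
g = (P·r − D₀)/(P + D₀) = ($141,044.04×0.078 − $7,980.00) / ($141,044.04 + $7,980.00) = 0.020275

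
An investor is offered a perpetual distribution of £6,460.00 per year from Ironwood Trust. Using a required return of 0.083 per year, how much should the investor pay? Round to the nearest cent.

Level perpetuity: PV = C / r = £6,460.00 / 0.083 = £77,831.33

£77831.33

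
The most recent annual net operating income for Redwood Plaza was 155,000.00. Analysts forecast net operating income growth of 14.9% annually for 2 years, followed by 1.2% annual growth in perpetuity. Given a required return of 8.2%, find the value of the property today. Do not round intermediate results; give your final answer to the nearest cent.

2866356.02

D_1 = 178095.00000
D_2 = 204631.15500
Terminal value at year 2: TV = D_2×(1+g_2)/(r−g_2) = 207086.72886/0.07 = 2958381.84086
P_0 = D_1/(1+r)^1 + D_2/(1+r)^2 + TV/(1+r)^2
    = 164597.96673 + 174790.26227 + 2526967.79160 = 2866356.02060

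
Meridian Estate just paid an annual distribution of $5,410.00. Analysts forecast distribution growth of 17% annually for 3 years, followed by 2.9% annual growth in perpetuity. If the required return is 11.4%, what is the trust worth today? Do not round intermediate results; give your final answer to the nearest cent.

D_1 = 6329.70000
D_2 = 7405.74900
D_3 = 8664.72633
Terminal value at year 3: TV = D_3×(1+g_2)/(r−g_2) = 8916.00339/0.085 = 104894.15757
P_0 = D_1/(1+r)^1 + D_2/(1+r)^2 + D_3/(1+r)^3 + TV/(1+r)^3
    = 5681.95691 + 5967.58491 + 6267.57122 + 75874.47986 = 93791.59290

$93791.59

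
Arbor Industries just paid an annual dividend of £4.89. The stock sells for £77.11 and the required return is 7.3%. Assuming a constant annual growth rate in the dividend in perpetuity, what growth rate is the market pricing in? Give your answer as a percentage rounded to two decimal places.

0.90%

P = D₀(1+g)/(r−g) ⇒ P(r−g) = D₀(1+g) ⇒ g(P+D₀) = P·r − D₀
g = (P·r − D₀)/(P + D₀) = (£77.11×0.073 − £4.89) / (£77.11 + £4.89) = 0.009013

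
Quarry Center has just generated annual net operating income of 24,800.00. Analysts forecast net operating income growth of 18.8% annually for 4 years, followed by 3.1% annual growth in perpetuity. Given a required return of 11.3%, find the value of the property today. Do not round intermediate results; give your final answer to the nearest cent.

D_1 = 29462.40000
D_2 = 35001.33120
D_3 = 41581.58147
D_4 = 49398.91878
Terminal value at year 4: TV = D_4×(1+g_2)/(r−g_2) = 50930.28526/0.082 = 621101.03980
P_0 = D_1/(1+r)^1 + D_2/(1+r)^2 + D_3/(1+r)^3 + D_4/(1+r)^4 + TV/(1+r)^4
    = 26471.15903 + 28254.92985 + 30158.90087 + 32191.17182 + 404745.09930 = 521821.26087

521821.26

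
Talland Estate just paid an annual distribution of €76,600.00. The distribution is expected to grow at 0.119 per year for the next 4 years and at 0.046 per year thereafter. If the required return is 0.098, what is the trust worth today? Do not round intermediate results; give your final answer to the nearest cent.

D_1 = 85715.40000
D_2 = 95915.53260
D_3 = 107329.48098
D_4 = 120101.68922
Terminal value at year 4: TV = D_4×(1+g_2)/(r−g_2) = 125626.36692/0.052 = 2415891.67154
P_0 = D_1/(1+r)^1 + D_2/(1+r)^2 + D_3/(1+r)^3 + D_4/(1+r)^4 + TV/(1+r)^4
    = 78065.02732 + 79558.07429 + 81079.67681 + 82630.38101 + 1662141.89489 = 1983475.05432

€1983475.05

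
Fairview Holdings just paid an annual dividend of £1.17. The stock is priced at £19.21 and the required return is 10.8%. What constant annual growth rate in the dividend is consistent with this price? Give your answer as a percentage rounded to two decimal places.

4.44%

P = D₀(1+g)/(r−g) ⇒ P(r−g) = D₀(1+g) ⇒ g(P+D₀) = P·r − D₀
g = (P·r − D₀)/(P + D₀) = (£19.21×0.108 − £1.17) / (£19.21 + £1.17) = 0.044391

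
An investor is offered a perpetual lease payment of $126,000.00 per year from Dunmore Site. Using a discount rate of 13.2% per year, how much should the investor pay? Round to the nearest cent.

$954545.45

Level perpetuity: PV = C / r = $126,000.00 / 0.132 = $954,545.45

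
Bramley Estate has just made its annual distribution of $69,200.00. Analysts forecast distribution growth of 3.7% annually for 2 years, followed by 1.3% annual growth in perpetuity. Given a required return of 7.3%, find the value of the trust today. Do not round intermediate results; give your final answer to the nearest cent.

$1222757.98

D_1 = 71760.40000
D_2 = 74415.53480
Terminal value at year 2: TV = D_2×(1+g_2)/(r−g_2) = 75382.93675/0.06 = 1256382.27921
P_0 = D_1/(1+r)^1 + D_2/(1+r)^2 + TV/(1+r)^2
    = 66878.28518 + 64634.46573 + 1091245.22982 = 1222757.98074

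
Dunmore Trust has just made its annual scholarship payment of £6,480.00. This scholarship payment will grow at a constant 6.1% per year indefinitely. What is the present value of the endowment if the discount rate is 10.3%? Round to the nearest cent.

D₁ = D₀ × (1 + g) = £6,480.00 × 1.061 = £6,875.2800
Growing perpetuity: P = D₁ / (r − g) = £6,875.2800 / (0.103 − 0.061) = £163,697.14

£163697.14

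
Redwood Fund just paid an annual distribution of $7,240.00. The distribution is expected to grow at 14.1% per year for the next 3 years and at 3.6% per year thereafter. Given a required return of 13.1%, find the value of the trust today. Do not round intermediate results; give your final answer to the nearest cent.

$103173.30

D_1 = 8260.84000
D_2 = 9425.61844
D_3 = 10754.63064
Terminal value at year 3: TV = D_3×(1+g_2)/(r−g_2) = 11141.79734/0.095 = 117282.07730
P_0 = D_1/(1+r)^1 + D_2/(1+r)^2 + D_3/(1+r)^3 + TV/(1+r)^3
    = 7304.01415 + 7368.59429 + 7433.74543 + 81066.95019 = 103173.30406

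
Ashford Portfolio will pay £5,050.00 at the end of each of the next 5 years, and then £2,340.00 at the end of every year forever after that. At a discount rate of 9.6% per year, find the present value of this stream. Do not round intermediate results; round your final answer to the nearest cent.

PV of 5-year annuity: £5,050.00 × [1 − (1+0.096)^−5] / 0.096 = 19340.71029
Perpetuity value at year 5: £2,340.00 / 0.096 = 24375.00000
PV of perpetuity: 24375.00000 / (1+0.096)^5 = 15413.16592
Total PV = 19340.71029 + 15413.16592 = 34753.87622

£34753.88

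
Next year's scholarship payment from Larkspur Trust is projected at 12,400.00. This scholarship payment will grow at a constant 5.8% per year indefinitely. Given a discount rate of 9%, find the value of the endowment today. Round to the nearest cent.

Growing perpetuity: P = D₁ / (r − g) = 12,400.0000 / (0.09 − 0.058) = 387,500.00

387500.00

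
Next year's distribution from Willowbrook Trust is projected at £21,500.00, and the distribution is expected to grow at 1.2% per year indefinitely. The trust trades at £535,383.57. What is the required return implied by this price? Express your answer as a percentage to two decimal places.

P = D₁/(r − g) ⇒ r = D₁/P + g = £21,500.0000/£535,383.57 + 0.012 = 0.040158 + 0.012 = 0.052158

5.22%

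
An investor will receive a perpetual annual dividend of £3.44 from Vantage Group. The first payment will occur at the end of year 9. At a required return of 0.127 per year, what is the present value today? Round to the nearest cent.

£10.41

Value at end of year 8: C / r = £3.44 / 0.127 = £27.0866
Discount to today: PV = £27.0866 / (1 + 0.127)^8 = £27.0866 / 2.602504 = £10.41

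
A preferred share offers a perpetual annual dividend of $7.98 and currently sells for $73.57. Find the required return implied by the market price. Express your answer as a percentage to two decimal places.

10.85%

P = C/r ⇒ r = C/P = $7.98/$73.57 = 0.108468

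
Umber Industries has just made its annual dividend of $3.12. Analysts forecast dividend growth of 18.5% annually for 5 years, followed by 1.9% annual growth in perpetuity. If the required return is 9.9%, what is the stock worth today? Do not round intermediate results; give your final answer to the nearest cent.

D_1 = 3.69720
D_2 = 4.38118
D_3 = 5.19170
D_4 = 6.15217
D_5 = 7.29032
Terminal value at year 5: TV = D_5×(1+g_2)/(r−g_2) = 7.42883/0.08 = 92.86040
P_0 = D_1/(1+r)^1 + D_2/(1+r)^2 + D_3/(1+r)^3 + D_4/(1+r)^4 + D_5/(1+r)^5 + TV/(1+r)^5
    = 3.36415 + 3.62740 + 3.91126 + 4.21733 + 4.54734 + 57.92180 = 77.58929

$77.59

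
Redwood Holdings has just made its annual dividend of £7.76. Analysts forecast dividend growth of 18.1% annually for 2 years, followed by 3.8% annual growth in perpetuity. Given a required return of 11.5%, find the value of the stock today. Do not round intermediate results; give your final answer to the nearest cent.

D_1 = 9.16456
D_2 = 10.82335
Terminal value at year 2: TV = D_2×(1+g_2)/(r−g_2) = 11.23463/0.077 = 145.90432
P_0 = D_1/(1+r)^1 + D_2/(1+r)^2 + TV/(1+r)^2
    = 8.21934 + 8.70586 + 117.35954 = 134.28474

£134.28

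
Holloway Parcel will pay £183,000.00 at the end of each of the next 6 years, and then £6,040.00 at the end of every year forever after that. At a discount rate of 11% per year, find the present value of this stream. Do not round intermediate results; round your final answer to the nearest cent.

£803545.07

PV of 6-year annuity: £183,000.00 × [1 − (1+0.11)^−6] / 0.11 = 774188.42723
Perpetuity value at year 6: £6,040.00 / 0.11 = 54909.09091
PV of perpetuity: 54909.09091 / (1+0.11)^6 = 29356.64227
Total PV = 774188.42723 + 29356.64227 = 803545.06951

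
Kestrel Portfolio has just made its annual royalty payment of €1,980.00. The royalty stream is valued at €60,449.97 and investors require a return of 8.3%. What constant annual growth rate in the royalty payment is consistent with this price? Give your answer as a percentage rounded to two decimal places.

4.87%

P = D₀(1+g)/(r−g) ⇒ P(r−g) = D₀(1+g) ⇒ g(P+D₀) = P·r − D₀
g = (P·r − D₀)/(P + D₀) = (€60,449.97×0.083 − €1,980.00) / (€60,449.97 + €1,980.00) = 0.048652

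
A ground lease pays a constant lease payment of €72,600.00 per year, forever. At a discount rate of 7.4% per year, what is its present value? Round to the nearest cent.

Level perpetuity: PV = C / r = €72,600.00 / 0.074 = €981,081.08

€981081.08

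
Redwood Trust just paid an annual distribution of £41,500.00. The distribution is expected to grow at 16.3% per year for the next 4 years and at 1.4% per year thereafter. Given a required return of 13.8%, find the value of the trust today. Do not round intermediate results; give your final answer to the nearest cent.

£545500.41

D_1 = 48264.50000
D_2 = 56131.61350
D_3 = 65281.06650
D_4 = 75921.88034
Terminal value at year 4: TV = D_4×(1+g_2)/(r−g_2) = 76984.78666/0.124 = 620845.05375
P_0 = D_1/(1+r)^1 + D_2/(1+r)^2 + D_3/(1+r)^3 + D_4/(1+r)^4 + TV/(1+r)^4
    = 42411.68717 + 43343.40262 + 44295.58633 + 45268.68796 + 370181.04512 = 545500.40921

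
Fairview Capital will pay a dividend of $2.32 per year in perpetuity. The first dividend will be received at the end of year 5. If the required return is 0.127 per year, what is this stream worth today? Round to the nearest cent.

$11.32

Value at end of year 4: C / r = $2.32 / 0.127 = $18.2677
Discount to today: PV = $18.2677 / (1 + 0.127)^4 = $18.2677 / 1.613228 = $11.32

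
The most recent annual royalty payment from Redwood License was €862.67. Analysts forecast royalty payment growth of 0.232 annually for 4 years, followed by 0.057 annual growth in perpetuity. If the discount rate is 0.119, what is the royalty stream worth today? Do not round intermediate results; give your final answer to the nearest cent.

D_1 = 1062.80944
D_2 = 1309.38123
D_3 = 1613.15768
D_4 = 1987.41026
Terminal value at year 4: TV = D_4×(1+g_2)/(r−g_2) = 2100.69264/0.062 = 33882.13937
P_0 = D_1/(1+r)^1 + D_2/(1+r)^2 + D_3/(1+r)^3 + D_4/(1+r)^4 + TV/(1+r)^4
    = 949.78502 + 1045.69718 + 1151.29484 + 1267.55607 + 21609.78661 = 26024.11973

€26024.12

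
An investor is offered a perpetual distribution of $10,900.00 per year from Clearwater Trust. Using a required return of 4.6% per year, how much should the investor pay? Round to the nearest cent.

$236956.52

Level perpetuity: PV = C / r = $10,900.00 / 0.046 = $236,956.52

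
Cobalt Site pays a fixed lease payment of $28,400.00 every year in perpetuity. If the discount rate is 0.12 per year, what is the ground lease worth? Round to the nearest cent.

Level perpetuity: PV = C / r = $28,400.00 / 0.12 = $236,666.67

$236666.67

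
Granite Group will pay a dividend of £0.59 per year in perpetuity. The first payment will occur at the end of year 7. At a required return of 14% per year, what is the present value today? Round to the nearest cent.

£1.92

Value at end of year 6: C / r = £0.59 / 0.14 = £4.2143
Discount to today: PV = £4.2143 / (1 + 0.14)^6 = £4.2143 / 2.194973 = £1.92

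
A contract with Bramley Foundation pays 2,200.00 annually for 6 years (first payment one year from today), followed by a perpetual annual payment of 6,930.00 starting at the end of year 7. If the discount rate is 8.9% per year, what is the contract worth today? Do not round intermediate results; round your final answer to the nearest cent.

56583.36

PV of 6-year annuity: 2,200.00 × [1 − (1+0.089)^−6] / 0.089 = 9898.51445
Perpetuity value at year 6: 6,930.00 / 0.089 = 77865.16854
PV of perpetuity: 77865.16854 / (1+0.089)^6 = 46684.84803
Total PV = 9898.51445 + 46684.84803 = 56583.36248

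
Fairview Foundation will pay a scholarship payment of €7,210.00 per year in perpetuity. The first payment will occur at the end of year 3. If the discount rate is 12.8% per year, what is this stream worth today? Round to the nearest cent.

€44269.75

Value at end of year 2: C / r = €7,210.00 / 0.128 = €56,328.1250
Discount to today: PV = €56,328.1250 / (1 + 0.128)^2 = €56,328.1250 / 1.272384 = €44,269.75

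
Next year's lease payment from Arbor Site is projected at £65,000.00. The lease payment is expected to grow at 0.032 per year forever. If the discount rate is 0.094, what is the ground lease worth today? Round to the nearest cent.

£1048387.10

Growing perpetuity: P = D₁ / (r − g) = £65,000.0000 / (0.094 − 0.032) = £1,048,387.10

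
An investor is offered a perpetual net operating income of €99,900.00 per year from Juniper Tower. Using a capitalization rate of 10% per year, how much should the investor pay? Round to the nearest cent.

Level perpetuity: PV = C / r = €99,900.00 / 0.1 = €999,000.00

€999000.00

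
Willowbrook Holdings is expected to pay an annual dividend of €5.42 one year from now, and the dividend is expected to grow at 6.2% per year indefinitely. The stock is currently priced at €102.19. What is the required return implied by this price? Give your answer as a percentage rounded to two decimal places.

P = D₁/(r − g) ⇒ r = D₁/P + g = €5.4200/€102.19 + 0.062 = 0.053038 + 0.062 = 0.115038

11.50%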